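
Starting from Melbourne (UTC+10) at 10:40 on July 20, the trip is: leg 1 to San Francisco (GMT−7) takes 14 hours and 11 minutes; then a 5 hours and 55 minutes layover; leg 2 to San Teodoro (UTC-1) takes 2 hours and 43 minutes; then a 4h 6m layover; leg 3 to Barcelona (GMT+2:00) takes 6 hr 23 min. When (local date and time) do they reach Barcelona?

Convert departure to UTC: 10:40 − 10:00 = 00:40 UTC on Jul 20.
Add 14 hours and 11 minutes leg 1 → 14:51 UTC.
Add 5 hours and 55 minutes layover in San Francisco → 20:46 UTC.
Add 2 hours and 43 minutes leg 2 → 23:29 UTC.
Add 4 hours 6 minutes layover in San Teodoro → 03:35 UTC (Jul 21).
Add 6 hours 23 minutes leg 3 → 09:58 UTC.
Barcelona is UTC+2:00, so local arrival = 09:58 + 2:00 = 11:58 on Jul 21.

11:58 on Jul 21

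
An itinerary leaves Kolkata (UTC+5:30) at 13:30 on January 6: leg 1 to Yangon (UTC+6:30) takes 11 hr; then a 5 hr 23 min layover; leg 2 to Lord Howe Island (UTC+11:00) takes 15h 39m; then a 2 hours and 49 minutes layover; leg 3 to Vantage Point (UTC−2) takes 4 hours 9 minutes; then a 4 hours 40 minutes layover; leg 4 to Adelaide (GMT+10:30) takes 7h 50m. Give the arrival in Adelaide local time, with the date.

22:00 on January 8

Convert departure to UTC: 13:30 − 5:30 = 08:00 UTC on Jan 6.
Add 11 hours leg 1 → 19:00 UTC.
Add 5 hours and 23 minutes layover in Yangon → 00:23 UTC (Jan 7).
Add 15 hours 39 minutes leg 2 → 16:02 UTC.
Add 2 hours and 49 minutes layover in Lord Howe Island → 18:51 UTC.
Add 4 hours 9 minutes leg 3 → 23:00 UTC.
Add 4 hours and 40 minutes layover in Vantage Point → 03:40 UTC (Jan 8).
Add 7 hours 50 minutes leg 4 → 11:30 UTC.
Adelaide is UTC+10:30, so local arrival = 11:30 + 10:30 = 22:00 on Jan 8.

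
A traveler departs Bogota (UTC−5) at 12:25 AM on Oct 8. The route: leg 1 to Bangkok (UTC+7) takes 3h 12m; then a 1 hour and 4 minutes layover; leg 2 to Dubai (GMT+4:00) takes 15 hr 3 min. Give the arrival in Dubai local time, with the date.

Convert departure to UTC: 12:25 AM + 5:00 = 5:25 AM UTC on Oct 8.
Add 3 hours 12 minutes leg 1 → 8:37 AM UTC.
Add 1 hour 4 minutes layover in Bangkok → 9:41 AM UTC.
Add 15 hours 3 minutes leg 2 → 12:44 AM UTC (Oct 9).
Dubai is UTC+4:00, so local arrival = 12:44 AM + 4:00 = 4:44 AM on Oct 9.

4:44 AM on October 9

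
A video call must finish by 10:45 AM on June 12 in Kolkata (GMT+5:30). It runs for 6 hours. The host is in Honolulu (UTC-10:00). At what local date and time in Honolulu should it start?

1:15 PM on June 11

Target end time in UTC: 10:45 AM − 5:30 = 5:15 AM on Jun 12.
Subtract 6 hours → start 11:15 PM UTC on Jun 11.
Honolulu is UTC−10:00: 11:15 PM − 10:00 = 1:15 PM on Jun 11.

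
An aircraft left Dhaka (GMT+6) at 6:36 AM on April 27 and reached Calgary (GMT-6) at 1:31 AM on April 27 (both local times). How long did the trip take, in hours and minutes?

Departure in UTC: 6:36 AM − 6:00 = 12:36 AM on Apr 27.
Arrival in UTC: 1:31 AM + 6:00 = 7:31 AM on Apr 27.
Elapsed = 7:31 AM − 12:36 AM = 6 hours 55 minutes.

6 hours 55 minutes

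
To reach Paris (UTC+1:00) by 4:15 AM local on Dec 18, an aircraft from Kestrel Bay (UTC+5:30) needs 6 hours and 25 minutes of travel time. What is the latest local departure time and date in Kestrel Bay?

2:20 AM on December 18

Target arrival in UTC: 4:15 AM − 1:00 = 3:15 AM on Dec 18.
Subtract 6 hours and 25 minutes → departure 8:50 PM UTC on Dec 17.
Kestrel Bay is UTC+5:30: 8:50 PM + 5:30 = 2:20 AM on Dec 18.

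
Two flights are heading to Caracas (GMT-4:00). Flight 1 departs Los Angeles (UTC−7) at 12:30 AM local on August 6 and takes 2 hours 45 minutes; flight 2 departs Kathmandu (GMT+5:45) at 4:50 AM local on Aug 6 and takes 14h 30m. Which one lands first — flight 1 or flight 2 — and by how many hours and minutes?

the first, by 3 hours 20 minutes

Flight 1 in UTC: 12:30 AM + 7:00 = 7:30 AM on Aug 6.
+2 hours and 45 minutes → arrive 10:15 AM UTC on Aug 6.
Flight 2 in UTC: 4:50 AM − 5:45 = 11:05 PM on Aug 5.
+14 hours 30 minutes → arrive 1:35 PM UTC on Aug 6.
Flight 1 lands earlier by 3 hours 20 minutes.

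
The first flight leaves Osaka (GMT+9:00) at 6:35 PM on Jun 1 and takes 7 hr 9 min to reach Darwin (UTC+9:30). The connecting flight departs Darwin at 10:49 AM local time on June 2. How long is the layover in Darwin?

8 hours 35 minutes

Convert departure to UTC: 6:35 PM − 9:00 = 9:35 AM UTC on Jun 1.
Add 7 hours and 9 minutes flight time → 4:44 PM UTC.
Darwin is UTC+9:30, so local arrival = 4:44 PM + 9:30 = 2:14 AM on Jun 2.
Layover = 10:49 AM − 2:14 AM = 8 hours 35 minutes.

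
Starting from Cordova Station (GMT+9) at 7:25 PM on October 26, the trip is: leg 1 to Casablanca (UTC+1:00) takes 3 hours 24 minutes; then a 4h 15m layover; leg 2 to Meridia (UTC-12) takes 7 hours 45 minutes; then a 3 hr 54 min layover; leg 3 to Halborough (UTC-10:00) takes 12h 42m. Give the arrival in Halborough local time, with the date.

8:25 AM on October 27

Convert departure to UTC: 7:25 PM − 9:00 = 10:25 AM UTC on Oct 26.
Add 3 hours 24 minutes leg 1 → 1:49 PM UTC.
Add 4 hours 15 minutes layover in Casablanca → 6:04 PM UTC.
Add 7 hours 45 minutes leg 2 → 1:49 AM UTC (Oct 27).
Add 3 hours and 54 minutes layover in Meridia → 5:43 AM UTC.
Add 12 hours 42 minutes leg 3 → 6:25 PM UTC.
Halborough is UTC−10:00, so local arrival = 6:25 PM − 10:00 = 8:25 AM on Oct 27.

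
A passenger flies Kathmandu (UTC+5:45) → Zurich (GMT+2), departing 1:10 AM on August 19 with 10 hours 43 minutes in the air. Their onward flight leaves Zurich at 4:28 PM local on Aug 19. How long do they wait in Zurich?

8 hours 20 minutes

Convert departure to UTC: 1:10 AM − 5:45 = 7:25 PM UTC on Aug 18.
Add 10 hours and 43 minutes flight time → 6:08 AM UTC (Aug 19).
Zurich is UTC+2:00, so local arrival = 6:08 AM + 2:00 = 8:08 AM on Aug 19.
Layover = 4:28 PM − 8:08 AM = 8 hours 20 minutes.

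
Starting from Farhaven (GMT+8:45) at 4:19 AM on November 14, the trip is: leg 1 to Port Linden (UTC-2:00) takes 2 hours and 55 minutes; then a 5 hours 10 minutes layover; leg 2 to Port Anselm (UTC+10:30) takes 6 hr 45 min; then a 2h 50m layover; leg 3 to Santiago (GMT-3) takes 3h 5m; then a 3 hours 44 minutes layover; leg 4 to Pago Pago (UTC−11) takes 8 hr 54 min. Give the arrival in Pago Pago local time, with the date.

Convert departure to UTC: 4:19 AM − 8:45 = 7:34 PM UTC on Nov 13.
Add 2 hours 55 minutes leg 1 → 10:29 PM UTC.
Add 5 hours and 10 minutes layover in Port Linden → 3:39 AM UTC (Nov 14).
Add 6 hours and 45 minutes leg 2 → 10:24 AM UTC.
Add 2 hours and 50 minutes layover in Port Anselm → 1:14 PM UTC.
Add 3 hours 5 minutes leg 3 → 4:19 PM UTC.
Add 3 hours 44 minutes layover in Santiago → 8:03 PM UTC.
Add 8 hours 54 minutes leg 4 → 4:57 AM UTC (Nov 15).
Pago Pago is UTC−11:00, so local arrival = 4:57 AM − 11:00 = 5:57 PM on Nov 14.

5:57 PM on November 14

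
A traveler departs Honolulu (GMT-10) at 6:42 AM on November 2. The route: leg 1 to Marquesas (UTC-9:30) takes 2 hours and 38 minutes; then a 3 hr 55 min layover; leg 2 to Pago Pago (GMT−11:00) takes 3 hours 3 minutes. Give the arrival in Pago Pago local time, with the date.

3:18 PM on Nov 2

Convert departure to UTC: 6:42 AM + 10:00 = 4:42 PM UTC on Nov 2.
Add 2 hours 38 minutes leg 1 → 7:20 PM UTC.
Add 3 hours 55 minutes layover in Marquesas → 11:15 PM UTC.
Add 3 hours 3 minutes leg 2 → 2:18 AM UTC (Nov 3).
Pago Pago is UTC−11:00, so local arrival = 2:18 AM − 11:00 = 3:18 PM on Nov 2.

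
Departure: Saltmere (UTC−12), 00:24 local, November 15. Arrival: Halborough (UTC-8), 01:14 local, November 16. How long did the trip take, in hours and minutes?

20 hours 50 minutes

Departure in UTC: 00:24 + 12:00 = 12:24 on Nov 15.
Arrival in UTC: 01:14 + 8:00 = 09:14 on Nov 16.
Elapsed = 09:14 − 12:24 (+1 day) = 20 hours 50 minutes.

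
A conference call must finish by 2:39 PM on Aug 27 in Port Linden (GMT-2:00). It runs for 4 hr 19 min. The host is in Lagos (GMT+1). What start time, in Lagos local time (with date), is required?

1:20 PM on Aug 27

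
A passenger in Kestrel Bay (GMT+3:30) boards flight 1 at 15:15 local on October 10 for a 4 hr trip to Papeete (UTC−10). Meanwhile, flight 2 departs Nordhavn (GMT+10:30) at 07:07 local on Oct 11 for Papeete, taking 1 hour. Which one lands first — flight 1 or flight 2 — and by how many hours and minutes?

Flight 1 in UTC: 15:15 − 3:30 = 11:45 on Oct 10.
+4 hours → arrive 15:45 UTC on Oct 10.
Flight 2 in UTC: 07:07 − 10:30 = 20:37 on Oct 10.
+1 hour → arrive 21:37 UTC on Oct 10.
Flight 1 lands earlier by 5 hours 52 minutes.

the first, by 5 hours 52 minutes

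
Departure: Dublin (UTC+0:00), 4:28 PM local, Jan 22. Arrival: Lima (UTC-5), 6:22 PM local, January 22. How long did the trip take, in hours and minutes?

Departure is already UTC: 4:28 PM on Jan 22.
Arrival in UTC: 6:22 PM + 5:00 = 11:22 PM on Jan 22.
Elapsed = 11:22 PM − 4:28 PM = 6 hours 54 minutes.

6 hours 54 minutes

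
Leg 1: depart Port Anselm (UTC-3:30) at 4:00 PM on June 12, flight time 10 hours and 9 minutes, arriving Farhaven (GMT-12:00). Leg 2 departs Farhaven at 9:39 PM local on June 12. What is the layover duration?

4 hours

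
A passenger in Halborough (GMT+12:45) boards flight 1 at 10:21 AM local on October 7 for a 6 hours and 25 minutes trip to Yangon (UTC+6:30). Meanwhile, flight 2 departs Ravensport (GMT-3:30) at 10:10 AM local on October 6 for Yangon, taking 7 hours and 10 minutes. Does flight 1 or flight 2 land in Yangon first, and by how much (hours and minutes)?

Flight 1 in UTC: 10:21 AM − 12:45 = 9:36 PM on Oct 6.
+6 hours 25 minutes → arrive 4:01 AM UTC on Oct 7.
Flight 2 in UTC: 10:10 AM + 3:30 = 1:40 PM on Oct 6.
+7 hours and 10 minutes → arrive 8:50 PM UTC on Oct 6.
Flight 2 lands earlier by 7 hours 11 minutes.

the second, by 7 hours 11 minutes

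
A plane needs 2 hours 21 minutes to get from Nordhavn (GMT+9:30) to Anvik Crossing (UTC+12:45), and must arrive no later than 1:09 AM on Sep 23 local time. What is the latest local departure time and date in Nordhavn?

7:33 PM on Sep 22

Target arrival in UTC: 1:09 AM − 12:45 = 12:24 PM on Sep 22.
Subtract 2 hours 21 minutes → departure 10:03 AM UTC on Sep 22.
Nordhavn is UTC+9:30: 10:03 AM + 9:30 = 7:33 PM on Sep 22.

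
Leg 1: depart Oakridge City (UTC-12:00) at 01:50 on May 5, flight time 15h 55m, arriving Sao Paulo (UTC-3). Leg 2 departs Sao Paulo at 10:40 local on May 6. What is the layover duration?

7 hours 55 minutes

Convert departure to UTC: 01:50 + 12:00 = 13:50 UTC on May 5.
Add 15 hours and 55 minutes flight time → 05:45 UTC (May 6).
Sao Paulo is UTC−3:00, so local arrival = 05:45 − 3:00 = 02:45 on May 6.
Layover = 10:40 − 02:45 = 7 hours 55 minutes.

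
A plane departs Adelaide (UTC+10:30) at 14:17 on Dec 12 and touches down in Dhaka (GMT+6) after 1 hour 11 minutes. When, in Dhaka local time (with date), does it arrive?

Convert departure to UTC: 14:17 − 10:30 = 03:47 UTC on Dec 12.
Add 1 hour 11 minutes travel time → 04:58 UTC.
Dhaka is UTC+6:00, so local arrival = 04:58 + 6:00 = 10:58 on Dec 12.

10:58 on December 12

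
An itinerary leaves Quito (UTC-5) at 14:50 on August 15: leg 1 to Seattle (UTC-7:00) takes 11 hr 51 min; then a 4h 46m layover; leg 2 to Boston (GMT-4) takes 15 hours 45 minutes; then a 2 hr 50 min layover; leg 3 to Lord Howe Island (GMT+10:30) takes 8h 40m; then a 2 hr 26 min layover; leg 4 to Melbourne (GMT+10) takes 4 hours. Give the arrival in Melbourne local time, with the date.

Convert departure to UTC: 14:50 + 5:00 = 19:50 UTC on Aug 15.
Add 11 hours 51 minutes leg 1 → 07:41 UTC (Aug 16).
Add 4 hours 46 minutes layover in Seattle → 12:27 UTC.
Add 15 hours 45 minutes leg 2 → 04:12 UTC (Aug 17).
Add 2 hours 50 minutes layover in Boston → 07:02 UTC.
Add 8 hours and 40 minutes leg 3 → 15:42 UTC.
Add 2 hours 26 minutes layover in Lord Howe Island → 18:08 UTC.
Add 4 hours leg 4 → 22:08 UTC.
Melbourne is UTC+10:00, so local arrival = 22:08 + 10:00 = 08:08 on Aug 18.

08:08 on Aug 18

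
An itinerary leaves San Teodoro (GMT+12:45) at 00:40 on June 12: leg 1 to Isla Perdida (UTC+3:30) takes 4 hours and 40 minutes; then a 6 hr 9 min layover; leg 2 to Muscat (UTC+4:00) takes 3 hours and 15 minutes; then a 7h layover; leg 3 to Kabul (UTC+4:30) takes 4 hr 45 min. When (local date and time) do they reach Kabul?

Convert departure to UTC: 00:40 − 12:45 = 11:55 UTC on Jun 11.
Add 4 hours and 40 minutes leg 1 → 16:35 UTC.
Add 6 hours and 9 minutes layover in Isla Perdida → 22:44 UTC.
Add 3 hours 15 minutes leg 2 → 01:59 UTC (Jun 12).
Add 7 hours layover in Muscat → 08:59 UTC.
Add 4 hours 45 minutes leg 3 → 13:44 UTC.
Kabul is UTC+4:30, so local arrival = 13:44 + 4:30 = 18:14 on Jun 12.

18:14 on June 12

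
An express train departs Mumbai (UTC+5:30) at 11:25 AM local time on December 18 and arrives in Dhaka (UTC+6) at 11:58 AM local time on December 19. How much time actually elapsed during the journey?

Departure in UTC: 11:25 AM − 5:30 = 5:55 AM on Dec 18.
Arrival in UTC: 11:58 AM − 6:00 = 5:58 AM on Dec 19.
Elapsed = 5:58 AM − 5:55 AM (+1 day) = 24 hours 3 minutes.

24 hours 3 minutes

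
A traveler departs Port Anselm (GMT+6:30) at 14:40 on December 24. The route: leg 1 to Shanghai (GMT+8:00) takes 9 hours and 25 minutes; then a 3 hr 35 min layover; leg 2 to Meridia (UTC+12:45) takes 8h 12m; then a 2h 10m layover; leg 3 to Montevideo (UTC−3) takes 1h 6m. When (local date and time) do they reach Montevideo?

05:38 on Dec 25

Convert departure to UTC: 14:40 − 6:30 = 08:10 UTC on Dec 24.
Add 9 hours and 25 minutes leg 1 → 17:35 UTC.
Add 3 hours 35 minutes layover in Shanghai → 21:10 UTC.
Add 8 hours and 12 minutes leg 2 → 05:22 UTC (Dec 25).
Add 2 hours 10 minutes layover in Meridia → 07:32 UTC.
Add 1 hour and 6 minutes leg 3 → 08:38 UTC.
Montevideo is UTC−3:00, so local arrival = 08:38 − 3:00 = 05:38 on Dec 25.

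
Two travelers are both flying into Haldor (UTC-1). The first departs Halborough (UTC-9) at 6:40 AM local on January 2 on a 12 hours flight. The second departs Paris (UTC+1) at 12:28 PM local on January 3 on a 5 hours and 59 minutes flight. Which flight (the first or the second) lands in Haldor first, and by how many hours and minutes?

the first, by 13 hours 47 minutes

Flight 1 in UTC: 6:40 AM + 9:00 = 3:40 PM on Jan 2.
+12 hours → arrive 3:40 AM UTC on Jan 3.
Flight 2 in UTC: 12:28 PM − 1:00 = 11:28 AM on Jan 3.
+5 hours 59 minutes → arrive 5:27 PM UTC on Jan 3.
Flight 1 lands earlier by 13 hours 47 minutes.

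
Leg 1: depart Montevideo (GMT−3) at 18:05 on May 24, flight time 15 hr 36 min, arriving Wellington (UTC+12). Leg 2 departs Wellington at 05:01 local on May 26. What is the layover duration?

Convert departure to UTC: 18:05 + 3:00 = 21:05 UTC on May 24.
Add 15 hours 36 minutes flight time → 12:41 UTC (May 25).
Wellington is UTC+12:00, so local arrival = 12:41 + 12:00 = 00:41 on May 26.
Layover = 05:01 − 00:41 = 4 hours 20 minutes.

4 hours 20 minutes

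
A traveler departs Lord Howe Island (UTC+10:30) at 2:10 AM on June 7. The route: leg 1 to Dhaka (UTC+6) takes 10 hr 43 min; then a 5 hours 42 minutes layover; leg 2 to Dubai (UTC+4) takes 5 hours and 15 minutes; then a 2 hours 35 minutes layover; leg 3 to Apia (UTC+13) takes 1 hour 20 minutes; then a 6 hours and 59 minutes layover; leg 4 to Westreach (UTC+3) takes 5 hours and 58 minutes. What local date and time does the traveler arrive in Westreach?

Convert departure to UTC: 2:10 AM − 10:30 = 3:40 PM UTC on Jun 6.
Add 10 hours and 43 minutes leg 1 → 2:23 AM UTC (Jun 7).
Add 5 hours and 42 minutes layover in Dhaka → 8:05 AM UTC.
Add 5 hours 15 minutes leg 2 → 1:20 PM UTC.
Add 2 hours 35 minutes layover in Dubai → 3:55 PM UTC.
Add 1 hour 20 minutes leg 3 → 5:15 PM UTC.
Add 6 hours 59 minutes layover in Apia → 12:14 AM UTC (Jun 8).
Add 5 hours and 58 minutes leg 4 → 6:12 AM UTC.
Westreach is UTC+3:00, so local arrival = 6:12 AM + 3:00 = 9:12 AM on Jun 8.

9:12 AM on June 8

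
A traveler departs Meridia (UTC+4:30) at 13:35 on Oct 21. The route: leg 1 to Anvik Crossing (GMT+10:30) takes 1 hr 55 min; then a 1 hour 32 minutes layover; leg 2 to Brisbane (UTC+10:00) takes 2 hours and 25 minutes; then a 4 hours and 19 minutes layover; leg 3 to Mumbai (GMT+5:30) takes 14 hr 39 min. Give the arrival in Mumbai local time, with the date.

15:25 on Oct 22

Convert departure to UTC: 13:35 − 4:30 = 09:05 UTC on Oct 21.
Add 1 hour 55 minutes leg 1 → 11:00 UTC.
Add 1 hour and 32 minutes layover in Anvik Crossing → 12:32 UTC.
Add 2 hours 25 minutes leg 2 → 14:57 UTC.
Add 4 hours and 19 minutes layover in Brisbane → 19:16 UTC.
Add 14 hours 39 minutes leg 3 → 09:55 UTC (Oct 22).
Mumbai is UTC+5:30, so local arrival = 09:55 + 5:30 = 15:25 on Oct 22.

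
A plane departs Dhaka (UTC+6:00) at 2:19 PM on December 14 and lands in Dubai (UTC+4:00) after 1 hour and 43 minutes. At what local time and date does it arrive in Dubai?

Convert departure to UTC: 2:19 PM − 6:00 = 8:19 AM UTC on Dec 14.
Add 1 hour and 43 minutes travel time → 10:02 AM UTC.
Dubai is UTC+4:00, so local arrival = 10:02 AM + 4:00 = 2:02 PM on Dec 14.

2:02 PM on December 14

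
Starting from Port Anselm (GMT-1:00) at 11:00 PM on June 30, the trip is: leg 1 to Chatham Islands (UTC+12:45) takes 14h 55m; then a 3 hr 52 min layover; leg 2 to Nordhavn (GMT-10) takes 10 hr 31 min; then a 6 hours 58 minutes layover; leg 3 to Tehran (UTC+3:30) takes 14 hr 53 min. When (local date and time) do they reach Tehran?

6:39 AM on Jul 3

Convert departure to UTC: 11:00 PM + 1:00 = 12:00 AM UTC on Jul 1.
Add 14 hours 55 minutes leg 1 → 2:55 PM UTC.
Add 3 hours 52 minutes layover in Chatham Islands → 6:47 PM UTC.
Add 10 hours and 31 minutes leg 2 → 5:18 AM UTC (Jul 2).
Add 6 hours and 58 minutes layover in Nordhavn → 12:16 PM UTC.
Add 14 hours and 53 minutes leg 3 → 3:09 AM UTC (Jul 3).
Tehran is UTC+3:30, so local arrival = 3:09 AM + 3:30 = 6:39 AM on Jul 3.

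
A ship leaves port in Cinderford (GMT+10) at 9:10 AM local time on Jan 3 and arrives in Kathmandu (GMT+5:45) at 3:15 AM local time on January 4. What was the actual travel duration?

22 hours 20 minutes

Departure in UTC: 9:10 AM − 10:00 = 11:10 PM on Jan 2.
Arrival in UTC: 3:15 AM − 5:45 = 9:30 PM on Jan 3.
Elapsed = 9:30 PM − 11:10 PM (+1 day) = 22 hours 20 minutes.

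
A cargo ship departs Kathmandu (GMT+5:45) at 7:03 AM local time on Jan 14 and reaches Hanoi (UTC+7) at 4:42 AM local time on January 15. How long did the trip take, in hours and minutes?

Departure in UTC: 7:03 AM − 5:45 = 1:18 AM on Jan 14.
Arrival in UTC: 4:42 AM − 7:00 = 9:42 PM on Jan 14.
Elapsed = 9:42 PM − 1:18 AM = 20 hours 24 minutes.

20 hours 24 minutes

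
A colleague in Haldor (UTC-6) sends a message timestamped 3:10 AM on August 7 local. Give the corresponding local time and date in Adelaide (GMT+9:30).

In UTC: 3:10 AM + 6:00 = 9:10 AM on Aug 7.
Adelaide is UTC+9:30: 9:10 AM + 9:30 = 6:40 PM on Aug 7.

6:40 PM on August 7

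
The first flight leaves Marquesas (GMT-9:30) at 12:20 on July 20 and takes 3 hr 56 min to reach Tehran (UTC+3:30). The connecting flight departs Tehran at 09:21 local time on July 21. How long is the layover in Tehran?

Convert departure to UTC: 12:20 + 9:30 = 21:50 UTC on Jul 20.
Add 3 hours 56 minutes flight time → 01:46 UTC (Jul 21).
Tehran is UTC+3:30, so local arrival = 01:46 + 3:30 = 05:16 on Jul 21.
Layover = 09:21 − 05:16 = 4 hours 5 minutes.

4 hours 5 minutes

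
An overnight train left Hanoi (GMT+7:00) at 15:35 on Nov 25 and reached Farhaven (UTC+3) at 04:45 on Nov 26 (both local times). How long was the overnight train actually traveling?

17 hours 10 minutes

Departure in UTC: 15:35 − 7:00 = 08:35 on Nov 25.
Arrival in UTC: 04:45 − 3:00 = 01:45 on Nov 26.
Elapsed = 01:45 − 08:35 (+1 day) = 17 hours 10 minutes.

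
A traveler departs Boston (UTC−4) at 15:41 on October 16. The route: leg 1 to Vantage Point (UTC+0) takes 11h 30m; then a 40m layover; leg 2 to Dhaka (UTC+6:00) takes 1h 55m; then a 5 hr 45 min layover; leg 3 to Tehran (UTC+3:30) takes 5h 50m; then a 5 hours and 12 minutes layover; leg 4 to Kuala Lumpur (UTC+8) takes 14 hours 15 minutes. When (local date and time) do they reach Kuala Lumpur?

Convert departure to UTC: 15:41 + 4:00 = 19:41 UTC on Oct 16.
Add 11 hours 30 minutes leg 1 → 07:11 UTC (Oct 17).
Add 40 minutes layover in Vantage Point → 07:51 UTC.
Add 1 hour 55 minutes leg 2 → 09:46 UTC.
Add 5 hours and 45 minutes layover in Dhaka → 15:31 UTC.
Add 5 hours 50 minutes leg 3 → 21:21 UTC.
Add 5 hours and 12 minutes layover in Tehran → 02:33 UTC (Oct 18).
Add 14 hours 15 minutes leg 4 → 16:48 UTC.
Kuala Lumpur is UTC+8:00, so local arrival = 16:48 + 8:00 = 00:48 on Oct 19.

00:48 on October 19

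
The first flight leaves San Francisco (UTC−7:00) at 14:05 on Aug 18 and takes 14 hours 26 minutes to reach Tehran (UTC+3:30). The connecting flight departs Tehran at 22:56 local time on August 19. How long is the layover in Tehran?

7 hours 55 minutes

Convert departure to UTC: 14:05 + 7:00 = 21:05 UTC on Aug 18.
Add 14 hours and 26 minutes flight time → 11:31 UTC (Aug 19).
Tehran is UTC+3:30, so local arrival = 11:31 + 3:30 = 15:01 on Aug 19.
Layover = 22:56 − 15:01 = 7 hours 55 minutes.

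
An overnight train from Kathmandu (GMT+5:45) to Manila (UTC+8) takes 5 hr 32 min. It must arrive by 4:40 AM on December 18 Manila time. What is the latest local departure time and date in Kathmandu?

Target arrival in UTC: 4:40 AM − 8:00 = 8:40 PM on Dec 17.
Subtract 5 hours 32 minutes → departure 3:08 PM UTC on Dec 17.
Kathmandu is UTC+5:45: 3:08 PM + 5:45 = 8:53 PM on Dec 17.

8:53 PM on December 17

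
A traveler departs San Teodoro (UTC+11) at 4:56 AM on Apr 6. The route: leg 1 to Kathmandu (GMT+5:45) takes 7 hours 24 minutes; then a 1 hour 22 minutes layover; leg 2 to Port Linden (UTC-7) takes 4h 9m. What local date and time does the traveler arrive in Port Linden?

Convert departure to UTC: 4:56 AM − 11:00 = 5:56 PM UTC on Apr 5.
Add 7 hours 24 minutes leg 1 → 1:20 AM UTC (Apr 6).
Add 1 hour 22 minutes layover in Kathmandu → 2:42 AM UTC.
Add 4 hours and 9 minutes leg 2 → 6:51 AM UTC.
Port Linden is UTC−7:00, so local arrival = 6:51 AM − 7:00 = 11:51 PM on Apr 5.

11:51 PM on Apr 5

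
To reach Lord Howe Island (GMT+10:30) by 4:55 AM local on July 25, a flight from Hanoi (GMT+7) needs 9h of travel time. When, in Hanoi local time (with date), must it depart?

Target arrival in UTC: 4:55 AM − 10:30 = 6:25 PM on Jul 24.
Subtract 9 hours → departure 9:25 AM UTC on Jul 24.
Hanoi is UTC+7:00: 9:25 AM + 7:00 = 4:25 PM on Jul 24.

4:25 PM on Jul 24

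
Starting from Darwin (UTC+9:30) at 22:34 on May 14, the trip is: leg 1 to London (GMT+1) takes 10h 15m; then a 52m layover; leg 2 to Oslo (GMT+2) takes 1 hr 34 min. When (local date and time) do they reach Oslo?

Convert departure to UTC: 22:34 − 9:30 = 13:04 UTC on May 14.
Add 10 hours 15 minutes leg 1 → 23:19 UTC.
Add 52 minutes layover in London → 00:11 UTC (May 15).
Add 1 hour and 34 minutes leg 2 → 01:45 UTC.
Oslo is UTC+2:00, so local arrival = 01:45 + 2:00 = 03:45 on May 15.

03:45 on May 15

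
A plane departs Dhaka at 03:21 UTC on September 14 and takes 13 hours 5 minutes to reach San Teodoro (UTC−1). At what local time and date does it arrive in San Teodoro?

15:26 on Sep 14

Departure is given in UTC: 03:21 on Sep 14.
Add 13 hours and 5 minutes → 16:26 UTC.
San Teodoro is UTC−1:00: 16:26 − 1:00 = 15:26 on Sep 14.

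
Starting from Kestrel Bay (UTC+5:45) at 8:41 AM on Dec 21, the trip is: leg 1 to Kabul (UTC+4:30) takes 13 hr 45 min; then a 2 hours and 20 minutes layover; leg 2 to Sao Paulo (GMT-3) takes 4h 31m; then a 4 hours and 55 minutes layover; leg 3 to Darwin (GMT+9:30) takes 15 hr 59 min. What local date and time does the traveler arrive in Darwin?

Convert departure to UTC: 8:41 AM − 5:45 = 2:56 AM UTC on Dec 21.
Add 13 hours 45 minutes leg 1 → 4:41 PM UTC.
Add 2 hours and 20 minutes layover in Kabul → 7:01 PM UTC.
Add 4 hours and 31 minutes leg 2 → 11:32 PM UTC.
Add 4 hours and 55 minutes layover in Sao Paulo → 4:27 AM UTC (Dec 22).
Add 15 hours and 59 minutes leg 3 → 8:26 PM UTC.
Darwin is UTC+9:30, so local arrival = 8:26 PM + 9:30 = 5:56 AM on Dec 23.

5:56 AM on Dec 23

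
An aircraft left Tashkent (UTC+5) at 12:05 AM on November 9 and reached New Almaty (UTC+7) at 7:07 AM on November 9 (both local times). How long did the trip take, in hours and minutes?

5 hours 2 minutes

Departure in UTC: 12:05 AM − 5:00 = 7:05 PM on Nov 8.
Arrival in UTC: 7:07 AM − 7:00 = 12:07 AM on Nov 9.
Elapsed = 12:07 AM − 7:05 PM (+1 day) = 5 hours 2 minutes.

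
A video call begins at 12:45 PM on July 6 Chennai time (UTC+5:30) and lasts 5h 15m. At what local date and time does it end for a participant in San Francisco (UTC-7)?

5:30 AM on Jul 6

San Francisco is 12:30 behind Chennai.
After 5 hours and 15 minutes it is 6:00 PM in Chennai.
Shift by the zone difference: 6:00 PM − 12:30 = 5:30 AM on Jul 6 in San Francisco.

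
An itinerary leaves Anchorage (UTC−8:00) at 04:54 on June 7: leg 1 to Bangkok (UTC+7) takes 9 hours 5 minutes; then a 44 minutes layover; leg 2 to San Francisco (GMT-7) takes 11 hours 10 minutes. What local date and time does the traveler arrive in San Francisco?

Convert departure to UTC: 04:54 + 8:00 = 12:54 UTC on Jun 7.
Add 9 hours 5 minutes leg 1 → 21:59 UTC.
Add 44 minutes layover in Bangkok → 22:43 UTC.
Add 11 hours 10 minutes leg 2 → 09:53 UTC (Jun 8).
San Francisco is UTC−7:00, so local arrival = 09:53 − 7:00 = 02:53 on Jun 8.

02:53 on Jun 8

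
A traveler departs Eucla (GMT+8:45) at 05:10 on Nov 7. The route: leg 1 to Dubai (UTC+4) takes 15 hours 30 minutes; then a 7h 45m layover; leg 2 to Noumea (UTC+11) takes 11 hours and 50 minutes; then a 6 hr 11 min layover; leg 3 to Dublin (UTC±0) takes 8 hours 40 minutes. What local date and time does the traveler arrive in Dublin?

Convert departure to UTC: 05:10 − 8:45 = 20:25 UTC on Nov 6.
Add 15 hours and 30 minutes leg 1 → 11:55 UTC (Nov 7).
Add 7 hours and 45 minutes layover in Dubai → 19:40 UTC.
Add 11 hours 50 minutes leg 2 → 07:30 UTC (Nov 8).
Add 6 hours and 11 minutes layover in Noumea → 13:41 UTC.
Add 8 hours and 40 minutes leg 3 → 22:21 UTC.
Dublin is UTC+0, so local arrival is the same: 22:21 on Nov 8.

22:21 on November 8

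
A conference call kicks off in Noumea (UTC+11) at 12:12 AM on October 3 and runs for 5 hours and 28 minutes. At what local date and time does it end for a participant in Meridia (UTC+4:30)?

11:10 PM on Oct 2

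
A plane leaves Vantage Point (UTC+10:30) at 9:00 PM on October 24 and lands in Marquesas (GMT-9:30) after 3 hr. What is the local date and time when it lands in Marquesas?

4:00 AM on October 24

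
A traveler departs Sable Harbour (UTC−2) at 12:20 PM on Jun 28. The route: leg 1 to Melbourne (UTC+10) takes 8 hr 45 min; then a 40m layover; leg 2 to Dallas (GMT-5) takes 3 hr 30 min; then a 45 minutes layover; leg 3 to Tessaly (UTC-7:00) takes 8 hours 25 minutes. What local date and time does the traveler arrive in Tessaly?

Convert departure to UTC: 12:20 PM + 2:00 = 2:20 PM UTC on Jun 28.
Add 8 hours and 45 minutes leg 1 → 11:05 PM UTC.
Add 40 minutes layover in Melbourne → 11:45 PM UTC.
Add 3 hours and 30 minutes leg 2 → 3:15 AM UTC (Jun 29).
Add 45 minutes layover in Dallas → 4:00 AM UTC.
Add 8 hours and 25 minutes leg 3 → 12:25 PM UTC.
Tessaly is UTC−7:00, so local arrival = 12:25 PM − 7:00 = 5:25 AM on Jun 29.

5:25 AM on June 29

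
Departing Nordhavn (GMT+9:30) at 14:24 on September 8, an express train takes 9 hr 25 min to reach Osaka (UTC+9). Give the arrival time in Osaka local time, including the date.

23:19 on September 8

Convert departure to UTC: 14:24 − 9:30 = 04:54 UTC on Sep 8.
Add 9 hours 25 minutes travel time → 14:19 UTC.
Osaka is UTC+9:00, so local arrival = 14:19 + 9:00 = 23:19 on Sep 8.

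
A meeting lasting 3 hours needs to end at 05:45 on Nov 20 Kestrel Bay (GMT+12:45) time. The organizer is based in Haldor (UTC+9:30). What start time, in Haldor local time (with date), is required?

23:30 on November 19

Target end time in UTC: 05:45 − 12:45 = 17:00 on Nov 19.
Subtract 3 hours → start 14:00 UTC on Nov 19.
Haldor is UTC+9:30: 14:00 + 9:30 = 23:30 on Nov 19.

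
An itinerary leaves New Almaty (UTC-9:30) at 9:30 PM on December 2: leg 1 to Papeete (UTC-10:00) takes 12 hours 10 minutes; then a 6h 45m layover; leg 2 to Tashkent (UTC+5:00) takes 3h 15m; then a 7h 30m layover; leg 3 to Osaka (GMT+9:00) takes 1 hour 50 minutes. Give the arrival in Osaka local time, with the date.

11:30 PM on December 4

Convert departure to UTC: 9:30 PM + 9:30 = 7:00 AM UTC on Dec 3.
Add 12 hours 10 minutes leg 1 → 7:10 PM UTC.
Add 6 hours 45 minutes layover in Papeete → 1:55 AM UTC (Dec 4).
Add 3 hours 15 minutes leg 2 → 5:10 AM UTC.
Add 7 hours 30 minutes layover in Tashkent → 12:40 PM UTC.
Add 1 hour 50 minutes leg 3 → 2:30 PM UTC.
Osaka is UTC+9:00, so local arrival = 2:30 PM + 9:00 = 11:30 PM on Dec 4.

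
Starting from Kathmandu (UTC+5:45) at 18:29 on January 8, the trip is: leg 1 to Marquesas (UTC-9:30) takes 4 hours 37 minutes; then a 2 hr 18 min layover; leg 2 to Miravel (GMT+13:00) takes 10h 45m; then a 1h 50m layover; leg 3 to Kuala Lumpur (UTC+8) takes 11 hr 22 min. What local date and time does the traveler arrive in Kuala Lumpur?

03:36 on January 10

Convert departure to UTC: 18:29 − 5:45 = 12:44 UTC on Jan 8.
Add 4 hours 37 minutes leg 1 → 17:21 UTC.
Add 2 hours 18 minutes layover in Marquesas → 19:39 UTC.
Add 10 hours and 45 minutes leg 2 → 06:24 UTC (Jan 9).
Add 1 hour 50 minutes layover in Miravel → 08:14 UTC.
Add 11 hours 22 minutes leg 3 → 19:36 UTC.
Kuala Lumpur is UTC+8:00, so local arrival = 19:36 + 8:00 = 03:36 on Jan 10.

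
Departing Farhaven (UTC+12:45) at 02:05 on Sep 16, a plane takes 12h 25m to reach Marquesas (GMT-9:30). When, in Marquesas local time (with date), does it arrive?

Convert departure to UTC: 02:05 − 12:45 = 13:20 UTC on Sep 15.
Add 12 hours 25 minutes travel time → 01:45 UTC (Sep 16).
Marquesas is UTC−9:30, so local arrival = 01:45 − 9:30 = 16:15 on Sep 15.

16:15 on Sep 15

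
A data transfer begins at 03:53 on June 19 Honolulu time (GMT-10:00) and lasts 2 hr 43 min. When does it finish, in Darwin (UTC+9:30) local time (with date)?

Convert start to UTC: 03:53 + 10:00 = 13:53 UTC on Jun 19.
Add 2 hours 43 minutes duration → 16:36 UTC.
Darwin is UTC+9:30, so local end time = 16:36 + 9:30 = 02:06 on Jun 20.

02:06 on Jun 20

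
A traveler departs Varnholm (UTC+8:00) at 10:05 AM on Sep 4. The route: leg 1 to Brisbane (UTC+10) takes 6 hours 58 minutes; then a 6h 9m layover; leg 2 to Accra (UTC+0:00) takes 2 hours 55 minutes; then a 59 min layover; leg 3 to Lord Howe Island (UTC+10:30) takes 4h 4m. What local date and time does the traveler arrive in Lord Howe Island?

Convert departure to UTC: 10:05 AM − 8:00 = 2:05 AM UTC on Sep 4.
Add 6 hours 58 minutes leg 1 → 9:03 AM UTC.
Add 6 hours 9 minutes layover in Brisbane → 3:12 PM UTC.
Add 2 hours and 55 minutes leg 2 → 6:07 PM UTC.
Add 59 minutes layover in Accra → 7:06 PM UTC.
Add 4 hours and 4 minutes leg 3 → 11:10 PM UTC.
Lord Howe Island is UTC+10:30, so local arrival = 11:10 PM + 10:30 = 9:40 AM on Sep 5.

9:40 AM on September 5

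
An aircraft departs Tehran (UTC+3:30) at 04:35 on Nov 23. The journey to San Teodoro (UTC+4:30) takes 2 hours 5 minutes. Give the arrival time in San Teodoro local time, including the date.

07:40 on November 23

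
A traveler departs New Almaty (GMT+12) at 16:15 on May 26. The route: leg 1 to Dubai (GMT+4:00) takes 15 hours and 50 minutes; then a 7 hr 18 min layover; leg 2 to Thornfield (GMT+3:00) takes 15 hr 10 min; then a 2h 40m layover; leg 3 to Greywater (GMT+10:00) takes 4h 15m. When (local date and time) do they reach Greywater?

Convert departure to UTC: 16:15 − 12:00 = 04:15 UTC on May 26.
Add 15 hours and 50 minutes leg 1 → 20:05 UTC.
Add 7 hours and 18 minutes layover in Dubai → 03:23 UTC (May 27).
Add 15 hours and 10 minutes leg 2 → 18:33 UTC.
Add 2 hours 40 minutes layover in Thornfield → 21:13 UTC.
Add 4 hours and 15 minutes leg 3 → 01:28 UTC (May 28).
Greywater is UTC+10:00, so local arrival = 01:28 + 10:00 = 11:28 on May 28.

11:28 on May 28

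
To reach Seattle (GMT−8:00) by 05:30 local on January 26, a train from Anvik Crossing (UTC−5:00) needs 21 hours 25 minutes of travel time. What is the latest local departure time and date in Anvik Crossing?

11:05 on January 25

Target arrival in UTC: 05:30 + 8:00 = 13:30 on Jan 26.
Subtract 21 hours 25 minutes → departure 16:05 UTC on Jan 25.
Anvik Crossing is UTC−5:00: 16:05 − 5:00 = 11:05 on Jan 25.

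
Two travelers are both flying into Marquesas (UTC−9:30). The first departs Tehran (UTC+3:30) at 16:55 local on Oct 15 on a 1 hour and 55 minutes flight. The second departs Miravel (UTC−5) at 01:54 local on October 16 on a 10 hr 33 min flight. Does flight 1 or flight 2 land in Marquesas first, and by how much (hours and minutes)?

the first, by 26 hours 7 minutes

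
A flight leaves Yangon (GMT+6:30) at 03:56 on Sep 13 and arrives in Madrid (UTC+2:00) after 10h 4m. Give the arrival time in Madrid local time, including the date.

Convert departure to UTC: 03:56 − 6:30 = 21:26 UTC on Sep 12.
Add 10 hours 4 minutes travel time → 07:30 UTC (Sep 13).
Madrid is UTC+2:00, so local arrival = 07:30 + 2:00 = 09:30 on Sep 13.

09:30 on September 13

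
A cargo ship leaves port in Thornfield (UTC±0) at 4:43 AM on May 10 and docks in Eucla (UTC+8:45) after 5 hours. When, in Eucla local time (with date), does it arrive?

Thornfield is at UTC+0, so departure is already 4:43 AM UTC on May 10.
Add 5 hours travel time → 9:43 AM UTC.
Eucla is UTC+8:45, so local arrival = 9:43 AM + 8:45 = 6:28 PM on May 10.

6:28 PM on May 10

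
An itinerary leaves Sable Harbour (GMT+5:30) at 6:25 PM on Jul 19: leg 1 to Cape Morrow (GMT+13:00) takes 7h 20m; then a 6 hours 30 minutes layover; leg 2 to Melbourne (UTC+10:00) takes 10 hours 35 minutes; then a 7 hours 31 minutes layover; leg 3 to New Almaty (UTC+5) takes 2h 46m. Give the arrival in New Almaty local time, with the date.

4:37 AM on July 21

Convert departure to UTC: 6:25 PM − 5:30 = 12:55 PM UTC on Jul 19.
Add 7 hours 20 minutes leg 1 → 8:15 PM UTC.
Add 6 hours and 30 minutes layover in Cape Morrow → 2:45 AM UTC (Jul 20).
Add 10 hours 35 minutes leg 2 → 1:20 PM UTC.
Add 7 hours 31 minutes layover in Melbourne → 8:51 PM UTC.
Add 2 hours and 46 minutes leg 3 → 11:37 PM UTC.
New Almaty is UTC+5:00, so local arrival = 11:37 PM + 5:00 = 4:37 AM on Jul 21.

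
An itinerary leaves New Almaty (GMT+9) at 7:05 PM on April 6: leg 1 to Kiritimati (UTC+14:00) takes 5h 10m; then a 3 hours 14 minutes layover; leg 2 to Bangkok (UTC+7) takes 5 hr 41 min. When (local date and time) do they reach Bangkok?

7:10 AM on April 7

Convert departure to UTC: 7:05 PM − 9:00 = 10:05 AM UTC on Apr 6.
Add 5 hours 10 minutes leg 1 → 3:15 PM UTC.
Add 3 hours 14 minutes layover in Kiritimati → 6:29 PM UTC.
Add 5 hours 41 minutes leg 2 → 12:10 AM UTC (Apr 7).
Bangkok is UTC+7:00, so local arrival = 12:10 AM + 7:00 = 7:10 AM on Apr 7.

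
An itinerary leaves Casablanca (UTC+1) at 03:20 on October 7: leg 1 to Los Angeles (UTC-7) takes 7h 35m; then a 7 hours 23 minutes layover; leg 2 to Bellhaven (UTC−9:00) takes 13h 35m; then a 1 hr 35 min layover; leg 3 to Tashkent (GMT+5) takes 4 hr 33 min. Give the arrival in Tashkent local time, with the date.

18:01 on October 8

Convert departure to UTC: 03:20 − 1:00 = 02:20 UTC on Oct 7.
Add 7 hours 35 minutes leg 1 → 09:55 UTC.
Add 7 hours 23 minutes layover in Los Angeles → 17:18 UTC.
Add 13 hours 35 minutes leg 2 → 06:53 UTC (Oct 8).
Add 1 hour 35 minutes layover in Bellhaven → 08:28 UTC.
Add 4 hours and 33 minutes leg 3 → 13:01 UTC.
Tashkent is UTC+5:00, so local arrival = 13:01 + 5:00 = 18:01 on Oct 8.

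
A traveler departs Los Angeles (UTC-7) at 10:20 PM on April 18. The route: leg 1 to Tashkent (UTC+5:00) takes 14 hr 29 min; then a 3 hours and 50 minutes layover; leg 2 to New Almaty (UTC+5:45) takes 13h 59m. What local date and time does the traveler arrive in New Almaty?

7:23 PM on April 20

Convert departure to UTC: 10:20 PM + 7:00 = 5:20 AM UTC on Apr 19.
Add 14 hours and 29 minutes leg 1 → 7:49 PM UTC.
Add 3 hours and 50 minutes layover in Tashkent → 11:39 PM UTC.
Add 13 hours 59 minutes leg 2 → 1:38 PM UTC (Apr 20).
New Almaty is UTC+5:45, so local arrival = 1:38 PM + 5:45 = 7:23 PM on Apr 20.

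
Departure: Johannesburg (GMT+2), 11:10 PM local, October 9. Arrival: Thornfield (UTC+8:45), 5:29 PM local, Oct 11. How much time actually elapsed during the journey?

35 hours 34 minutes

Thornfield is 6:45 ahead of Johannesburg.
Clock-face elapsed time (ignoring zones) is 42 hours 19 minutes.
Actual elapsed = 42 hours 19 minutes − 6:45 = 35 hours 34 minutes.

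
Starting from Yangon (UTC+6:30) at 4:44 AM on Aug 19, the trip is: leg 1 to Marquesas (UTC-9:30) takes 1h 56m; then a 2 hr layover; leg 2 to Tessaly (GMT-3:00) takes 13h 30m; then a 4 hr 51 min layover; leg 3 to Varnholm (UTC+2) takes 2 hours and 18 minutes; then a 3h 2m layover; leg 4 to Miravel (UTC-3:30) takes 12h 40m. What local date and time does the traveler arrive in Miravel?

Convert departure to UTC: 4:44 AM − 6:30 = 10:14 PM UTC on Aug 18.
Add 1 hour 56 minutes leg 1 → 12:10 AM UTC (Aug 19).
Add 2 hours layover in Marquesas → 2:10 AM UTC.
Add 13 hours and 30 minutes leg 2 → 3:40 PM UTC.
Add 4 hours 51 minutes layover in Tessaly → 8:31 PM UTC.
Add 2 hours 18 minutes leg 3 → 10:49 PM UTC.
Add 3 hours and 2 minutes layover in Varnholm → 1:51 AM UTC (Aug 20).
Add 12 hours 40 minutes leg 4 → 2:31 PM UTC.
Miravel is UTC−3:30, so local arrival = 2:31 PM − 3:30 = 11:01 AM on Aug 20.

11:01 AM on August 20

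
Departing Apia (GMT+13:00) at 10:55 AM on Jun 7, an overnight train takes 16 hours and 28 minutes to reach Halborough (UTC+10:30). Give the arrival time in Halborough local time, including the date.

Convert departure to UTC: 10:55 AM − 13:00 = 9:55 PM UTC on Jun 6.
Add 16 hours 28 minutes travel time → 2:23 PM UTC (Jun 7).
Halborough is UTC+10:30, so local arrival = 2:23 PM + 10:30 = 12:53 AM on Jun 8.

12:53 AM on Jun 8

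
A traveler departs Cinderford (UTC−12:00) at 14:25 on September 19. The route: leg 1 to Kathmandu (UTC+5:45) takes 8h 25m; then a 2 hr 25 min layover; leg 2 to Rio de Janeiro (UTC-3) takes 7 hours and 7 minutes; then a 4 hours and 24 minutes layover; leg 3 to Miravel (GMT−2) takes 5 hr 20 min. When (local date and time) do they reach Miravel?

Convert departure to UTC: 14:25 + 12:00 = 02:25 UTC on Sep 20.
Add 8 hours 25 minutes leg 1 → 10:50 UTC.
Add 2 hours and 25 minutes layover in Kathmandu → 13:15 UTC.
Add 7 hours 7 minutes leg 2 → 20:22 UTC.
Add 4 hours 24 minutes layover in Rio de Janeiro → 00:46 UTC (Sep 21).
Add 5 hours and 20 minutes leg 3 → 06:06 UTC.
Miravel is UTC−2:00, so local arrival = 06:06 − 2:00 = 04:06 on Sep 21.

04:06 on September 21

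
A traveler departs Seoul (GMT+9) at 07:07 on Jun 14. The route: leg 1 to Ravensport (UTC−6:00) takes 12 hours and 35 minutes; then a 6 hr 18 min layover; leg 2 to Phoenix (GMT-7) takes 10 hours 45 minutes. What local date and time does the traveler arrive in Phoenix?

20:45 on June 14

Convert departure to UTC: 07:07 − 9:00 = 22:07 UTC on Jun 13.
Add 12 hours and 35 minutes leg 1 → 10:42 UTC (Jun 14).
Add 6 hours 18 minutes layover in Ravensport → 17:00 UTC.
Add 10 hours 45 minutes leg 2 → 03:45 UTC (Jun 15).
Phoenix is UTC−7:00, so local arrival = 03:45 − 7:00 = 20:45 on Jun 14.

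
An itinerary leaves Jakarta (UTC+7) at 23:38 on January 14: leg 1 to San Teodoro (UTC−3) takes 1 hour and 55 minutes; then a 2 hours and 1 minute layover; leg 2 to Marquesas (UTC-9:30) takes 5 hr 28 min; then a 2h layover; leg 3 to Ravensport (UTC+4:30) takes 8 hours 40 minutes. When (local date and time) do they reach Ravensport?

Convert departure to UTC: 23:38 − 7:00 = 16:38 UTC on Jan 14.
Add 1 hour and 55 minutes leg 1 → 18:33 UTC.
Add 2 hours 1 minute layover in San Teodoro → 20:34 UTC.
Add 5 hours 28 minutes leg 2 → 02:02 UTC (Jan 15).
Add 2 hours layover in Marquesas → 04:02 UTC.
Add 8 hours and 40 minutes leg 3 → 12:42 UTC.
Ravensport is UTC+4:30, so local arrival = 12:42 + 4:30 = 17:12 on Jan 15.

17:12 on Jan 15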